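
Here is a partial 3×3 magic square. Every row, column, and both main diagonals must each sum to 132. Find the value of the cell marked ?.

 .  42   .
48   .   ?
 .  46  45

Row 3 needs 132; the known cells sum to 91, so (3,1) = 41.
From column 1, 132 − (48 + 41) gives (1,1) = 43.
Column 2: 42 + 46 + ? = 132, so (2,2) = 44.
Anti-diagonal needs 132; the known cells sum to 85, so (1,3) = 47.
Row 2: 48 + 44 + ? = 132, so (2,3) = 40.

40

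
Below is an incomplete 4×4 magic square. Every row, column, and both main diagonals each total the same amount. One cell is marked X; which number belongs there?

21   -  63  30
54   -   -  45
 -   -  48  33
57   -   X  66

Column 4 is complete and sums to 174; that is the magic constant.
Row 1: 21 + 63 + 30 + ? = 174, so (1,2) = 60.
Column 1: 21 + 54 + 57 + ? = 174, so (3,1) = 42.
Main diagonal needs 174; the known cells sum to 135, so (2,2) = 39.
Using row 2: 54 + 39 + 45 + ? → (2,3) = 174 − 138 = 36.
Row 3 needs 174; the known cells sum to 123, so (3,2) = 51.
Column 2 needs 174; the known cells sum to 150, so (4,2) = 24.
Column 3 must total 174; the given cells sum to 147, so (4,3) = 27.

27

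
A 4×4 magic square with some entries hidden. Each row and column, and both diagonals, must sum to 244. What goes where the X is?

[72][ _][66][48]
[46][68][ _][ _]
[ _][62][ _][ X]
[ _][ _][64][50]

76

Row 1: 72 + 66 + 48 + ? = 244, so (1,2) = 58.
The remaining cell in column 2 is (4,2) = 244 − 188 = 56.
Main diagonal needs 244; the known cells sum to 190, so (3,3) = 54.
Row 4 must total 244; the given cells sum to 170, so (4,1) = 74.
From column 1, 244 − (72 + 46 + 74) gives (3,1) = 52.
Column 3 needs 244; the known cells sum to 184, so (2,3) = 60.
From row 2, 244 − (46 + 68 + 60) gives (2,4) = 70.
Row 3 needs 244; the known cells sum to 168, so (3,4) = 76.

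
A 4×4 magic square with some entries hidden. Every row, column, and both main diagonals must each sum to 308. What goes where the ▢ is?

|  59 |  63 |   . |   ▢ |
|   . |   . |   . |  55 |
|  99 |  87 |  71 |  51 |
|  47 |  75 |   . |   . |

107

The remaining cell in column 1 is (2,1) = 308 − 205 = 103.
Column 2 must total 308; the given cells sum to 225, so (2,2) = 83.
Using main diagonal: 59 + 83 + 71 + ? → (4,4) = 308 − 213 = 95.
From row 2, 308 − (103 + 83 + 55) gives (2,3) = 67.
From row 4, 308 − (47 + 75 + 95) gives (4,3) = 91.
Column 3 must total 308; the given cells sum to 229, so (1,3) = 79.
The remaining cell in column 4 is (1,4) = 308 − 201 = 107.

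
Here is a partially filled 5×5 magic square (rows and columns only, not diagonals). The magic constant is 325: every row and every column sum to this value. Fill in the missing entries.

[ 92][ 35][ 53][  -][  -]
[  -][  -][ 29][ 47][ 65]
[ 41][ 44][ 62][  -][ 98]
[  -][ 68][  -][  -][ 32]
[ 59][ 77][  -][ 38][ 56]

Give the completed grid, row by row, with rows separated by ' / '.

92 35 53 71 74 / 83 101 29 47 65 / 41 44 62 80 98 / 50 68 86 89 32 / 59 77 95 38 56

Row 3: 41 + 44 + 62 + 98 + ? = 325, so (3,4) = 80.
From row 5, 325 − (59 + 77 + 38 + 56) gives (5,3) = 95.
Column 2 must total 325; the given cells sum to 224, so (2,2) = 101.
The remaining cell in column 3 is (4,3) = 325 − 239 = 86.
Using column 5: 65 + 98 + 32 + 56 + ? → (1,5) = 325 − 251 = 74.
Row 1 needs 325; the known cells sum to 254, so (1,4) = 71.
From row 2, 325 − (101 + 29 + 47 + 65) gives (2,1) = 83.
Column 1 needs 325; the known cells sum to 275, so (4,1) = 50.
Column 4 needs 325; the known cells sum to 236, so (4,4) = 89.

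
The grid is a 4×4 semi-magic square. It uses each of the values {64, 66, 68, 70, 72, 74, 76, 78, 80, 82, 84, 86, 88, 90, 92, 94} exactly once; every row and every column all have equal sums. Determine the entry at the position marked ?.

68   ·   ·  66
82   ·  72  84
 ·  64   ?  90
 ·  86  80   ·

70

The 16 entries sum to 1264, so each line sums to 1264/4 = 316.
From row 2, 316 − (82 + 72 + 84) gives (2,2) = 78.
Column 2 must total 316; the given cells sum to 228, so (1,2) = 88.
The remaining cell in column 4 is (4,4) = 316 − 240 = 76.
Row 1: 68 + 88 + 66 + ? = 316, so (1,3) = 94.
Using row 4: 86 + 80 + 76 + ? → (4,1) = 316 − 242 = 74.
Using column 1: 68 + 82 + 74 + ? → (3,1) = 316 − 224 = 92.
Column 3 must total 316; the given cells sum to 246, so (3,3) = 70.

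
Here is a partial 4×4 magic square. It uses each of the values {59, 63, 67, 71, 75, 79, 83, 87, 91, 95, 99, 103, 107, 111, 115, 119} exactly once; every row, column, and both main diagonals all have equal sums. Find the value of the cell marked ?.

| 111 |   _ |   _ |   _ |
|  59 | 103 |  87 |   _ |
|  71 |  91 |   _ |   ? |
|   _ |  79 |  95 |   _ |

The 16 entries sum to 1424, so each line sums to 1424/4 = 356.
Row 2: 59 + 103 + 87 + ? = 356, so (2,4) = 107.
Using column 1: 111 + 59 + 71 + ? → (4,1) = 356 − 241 = 115.
Column 2 needs 356; the known cells sum to 273, so (1,2) = 83.
Anti-diagonal needs 356; the known cells sum to 293, so (1,4) = 63.
Row 1 must total 356; the given cells sum to 257, so (1,3) = 99.
Row 4: 115 + 79 + 95 + ? = 356, so (4,4) = 67.
The remaining cell in column 3 is (3,3) = 356 − 281 = 75.
Column 4 must total 356; the given cells sum to 237, so (3,4) = 119.

119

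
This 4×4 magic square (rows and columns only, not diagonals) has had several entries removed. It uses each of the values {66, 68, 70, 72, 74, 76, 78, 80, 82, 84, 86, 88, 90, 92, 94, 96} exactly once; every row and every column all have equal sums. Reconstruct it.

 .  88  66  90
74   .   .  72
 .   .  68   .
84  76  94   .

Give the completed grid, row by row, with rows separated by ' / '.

The 16 entries sum to 1296, so each line sums to 1296/4 = 324.
From row 1, 324 − (88 + 66 + 90) gives (1,1) = 80.
Row 4 must total 324; the given cells sum to 254, so (4,4) = 70.
Column 1 must total 324; the given cells sum to 238, so (3,1) = 86.
Column 3: 66 + 68 + 94 + ? = 324, so (2,3) = 96.
Using column 4: 90 + 72 + 70 + ? → (3,4) = 324 − 232 = 92.
Row 2: 74 + 96 + 72 + ? = 324, so (2,2) = 82.
Row 3 needs 324; the known cells sum to 246, so (3,2) = 78.

80 88 66 90 / 74 82 96 72 / 86 78 68 92 / 84 76 94 70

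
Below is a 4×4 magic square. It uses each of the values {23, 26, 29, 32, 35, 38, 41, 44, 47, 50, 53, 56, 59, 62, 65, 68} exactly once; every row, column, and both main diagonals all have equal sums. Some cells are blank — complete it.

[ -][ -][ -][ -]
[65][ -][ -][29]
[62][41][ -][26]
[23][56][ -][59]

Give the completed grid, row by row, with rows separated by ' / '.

32 47 35 68 / 65 38 50 29 / 62 41 53 26 / 23 56 44 59

The 16 entries sum to 728, so each line sums to 728/4 = 182.
Row 3 needs 182; the known cells sum to 129, so (3,3) = 53.
Row 4 needs 182; the known cells sum to 138, so (4,3) = 44.
The remaining cell in column 1 is (1,1) = 182 − 150 = 32.
Column 4: 29 + 26 + 59 + ? = 182, so (1,4) = 68.
Main diagonal must total 182; the given cells sum to 144, so (2,2) = 38.
The remaining cell in anti-diagonal is (2,3) = 182 − 132 = 50.
Column 2: 38 + 41 + 56 + ? = 182, so (1,2) = 47.
Column 3 must total 182; the given cells sum to 147, so (1,3) = 35.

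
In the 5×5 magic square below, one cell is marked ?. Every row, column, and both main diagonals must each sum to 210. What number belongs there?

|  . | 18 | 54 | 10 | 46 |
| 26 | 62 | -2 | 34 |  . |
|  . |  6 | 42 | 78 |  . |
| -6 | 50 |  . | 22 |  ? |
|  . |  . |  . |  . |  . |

58

Using row 1: 18 + 54 + 10 + 46 + ? → (1,1) = 210 − 128 = 82.
From row 2, 210 − (26 + 62 + (-2) + 34) gives (2,5) = 90.
Column 2: 18 + 62 + 6 + 50 + ? = 210, so (5,2) = 74.
Column 4 needs 210; the known cells sum to 144, so (5,4) = 66.
Using main diagonal: 82 + 62 + 42 + 22 + ? → (5,5) = 210 − 208 = 2.
Anti-diagonal must total 210; the given cells sum to 172, so (5,1) = 38.
Row 5: 38 + 74 + 66 + 2 + ? = 210, so (5,3) = 30.
Column 1 must total 210; the given cells sum to 140, so (3,1) = 70.
From column 3, 210 − (54 + (-2) + 42 + 30) gives (4,3) = 86.
Row 3 needs 210; the known cells sum to 196, so (3,5) = 14.
From row 4, 210 − (-6 + 50 + 86 + 22) gives (4,5) = 58.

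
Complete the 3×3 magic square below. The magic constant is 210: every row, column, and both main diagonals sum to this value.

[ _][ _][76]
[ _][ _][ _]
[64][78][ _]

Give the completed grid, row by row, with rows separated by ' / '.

Using row 3: 64 + 78 + ? → (3,3) = 210 − 142 = 68.
The remaining cell in column 3 is (2,3) = 210 − 144 = 66.
Using anti-diagonal: 76 + 64 + ? → (2,2) = 210 − 140 = 70.
The remaining cell in row 2 is (2,1) = 210 − 136 = 74.
Using column 1: 74 + 64 + ? → (1,1) = 210 − 138 = 72.
Using column 2: 70 + 78 + ? → (1,2) = 210 − 148 = 62.

72 62 76 / 74 70 66 / 64 78 68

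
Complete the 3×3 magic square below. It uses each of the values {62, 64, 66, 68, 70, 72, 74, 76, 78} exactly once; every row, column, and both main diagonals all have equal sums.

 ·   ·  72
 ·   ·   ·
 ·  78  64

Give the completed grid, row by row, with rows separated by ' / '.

76 62 72 / 66 70 74 / 68 78 64

The 9 entries sum to 630, so each line sums to 630/3 = 210.
Row 3: 78 + 64 + ? = 210, so (3,1) = 68.
Using column 3: 72 + 64 + ? → (2,3) = 210 − 136 = 74.
Anti-diagonal must total 210; the given cells sum to 140, so (2,2) = 70.
Row 2 needs 210; the known cells sum to 144, so (2,1) = 66.
Column 1 must total 210; the given cells sum to 134, so (1,1) = 76.
Column 2: 70 + 78 + ? = 210, so (1,2) = 62.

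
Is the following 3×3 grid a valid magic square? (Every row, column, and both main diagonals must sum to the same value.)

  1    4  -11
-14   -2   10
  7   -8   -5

Row 1: 1 + 4 + (-11) = -6.
Row 2: -14 + (-2) + 10 = -6.
Row 3: 7 + (-8) + (-5) = -6.
Column 1: 1 + (-14) + 7 = -6.
Column 2: 4 + (-2) + (-8) = -6.
Column 3: -11 + 10 + (-5) = -6.
Main diagonal: 1 + (-2) + (-5) = -6.
Anti-diagonal: -11 + (-2) + 7 = -6.
All lines sum to -6.

Yes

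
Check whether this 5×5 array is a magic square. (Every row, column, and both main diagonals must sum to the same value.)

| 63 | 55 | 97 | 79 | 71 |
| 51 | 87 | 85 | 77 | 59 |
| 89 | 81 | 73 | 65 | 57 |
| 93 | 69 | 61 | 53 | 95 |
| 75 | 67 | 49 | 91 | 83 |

Row 1: 63 + 55 + 97 + 79 + 71 = 365.
Row 2: 51 + 87 + 85 + 77 + 59 = 359.
Row 3: 89 + 81 + 73 + 65 + 57 = 365.
Row 4: 93 + 69 + 61 + 53 + 95 = 371.
Row 5: 75 + 67 + 49 + 91 + 83 = 365.
Column 1: 63 + 51 + 89 + 93 + 75 = 371.
Column 2: 55 + 87 + 81 + 69 + 67 = 359.
Column 3: 97 + 85 + 73 + 61 + 49 = 365.
Column 4: 79 + 77 + 65 + 53 + 91 = 365.
Column 5: 71 + 59 + 57 + 95 + 83 = 365.
Main diagonal: 63 + 87 + 73 + 53 + 83 = 359.
Anti-diagonal: 71 + 77 + 73 + 69 + 75 = 365.

No — row 4 sums to 371 but column 2 sums to 359.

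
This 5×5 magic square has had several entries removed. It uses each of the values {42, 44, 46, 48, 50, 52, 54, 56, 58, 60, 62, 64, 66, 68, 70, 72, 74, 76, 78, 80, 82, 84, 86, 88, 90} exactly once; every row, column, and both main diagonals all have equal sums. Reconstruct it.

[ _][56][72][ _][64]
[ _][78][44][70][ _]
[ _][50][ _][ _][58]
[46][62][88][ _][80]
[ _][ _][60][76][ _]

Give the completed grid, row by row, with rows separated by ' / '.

The 25 entries sum to 1650, so each line sums to 1650/5 = 330.
The remaining cell in row 4 is (4,4) = 330 − 276 = 54.
Using column 2: 56 + 78 + 50 + 62 + ? → (5,2) = 330 − 246 = 84.
Using column 3: 72 + 44 + 88 + 60 + ? → (3,3) = 330 − 264 = 66.
The remaining cell in anti-diagonal is (5,1) = 330 − 262 = 68.
Row 5 must total 330; the given cells sum to 288, so (5,5) = 42.
The remaining cell in column 5 is (2,5) = 330 − 244 = 86.
Using main diagonal: 78 + 66 + 54 + 42 + ? → (1,1) = 330 − 240 = 90.
From row 1, 330 − (90 + 56 + 72 + 64) gives (1,4) = 48.
The remaining cell in row 2 is (2,1) = 330 − 278 = 52.
Column 1 needs 330; the known cells sum to 256, so (3,1) = 74.
Column 4: 48 + 70 + 54 + 76 + ? = 330, so (3,4) = 82.

90 56 72 48 64 / 52 78 44 70 86 / 74 50 66 82 58 / 46 62 88 54 80 / 68 84 60 76 42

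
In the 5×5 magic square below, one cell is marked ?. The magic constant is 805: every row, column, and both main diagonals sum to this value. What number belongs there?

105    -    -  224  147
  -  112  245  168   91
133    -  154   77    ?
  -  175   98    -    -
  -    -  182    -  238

Using row 2: 112 + 245 + 168 + 91 + ? → (2,1) = 805 − 616 = 189.
From column 3, 805 − (245 + 154 + 98 + 182) gives (1,3) = 126.
From main diagonal, 805 − (105 + 112 + 154 + 238) gives (4,4) = 196.
The remaining cell in anti-diagonal is (5,1) = 805 − 644 = 161.
The remaining cell in row 1 is (1,2) = 805 − 602 = 203.
Column 1 must total 805; the given cells sum to 588, so (4,1) = 217.
Column 4: 224 + 168 + 77 + 196 + ? = 805, so (5,4) = 140.
Row 4 needs 805; the known cells sum to 686, so (4,5) = 119.
Using row 5: 161 + 182 + 140 + 238 + ? → (5,2) = 805 − 721 = 84.
Column 2 needs 805; the known cells sum to 574, so (3,2) = 231.
The remaining cell in column 5 is (3,5) = 805 − 595 = 210.

210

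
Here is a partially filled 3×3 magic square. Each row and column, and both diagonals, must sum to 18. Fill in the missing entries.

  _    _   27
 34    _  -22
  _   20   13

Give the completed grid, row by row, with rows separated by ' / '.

-1 -8 27 / 34 6 -22 / -15 20 13

Using row 2: 34 + (-22) + ? → (2,2) = 18 − 12 = 6.
From row 3, 18 − (20 + 13) gives (3,1) = -15.
Column 1 must total 18; the given cells sum to 19, so (1,1) = -1.
Column 2 must total 18; the given cells sum to 26, so (1,2) = -8.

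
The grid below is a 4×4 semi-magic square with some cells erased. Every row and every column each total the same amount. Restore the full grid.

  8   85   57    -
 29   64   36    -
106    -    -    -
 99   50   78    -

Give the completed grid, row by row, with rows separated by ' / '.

8 85 57 92 / 29 64 36 113 / 106 43 71 22 / 99 50 78 15

Column 1 is already complete: 8 + 29 + 106 + 99 = 242, so that is the magic constant.
Row 1 needs 242; the known cells sum to 150, so (1,4) = 92.
Row 2 needs 242; the known cells sum to 129, so (2,4) = 113.
Row 4 must total 242; the given cells sum to 227, so (4,4) = 15.
Column 2 must total 242; the given cells sum to 199, so (3,2) = 43.
Column 3 must total 242; the given cells sum to 171, so (3,3) = 71.
Column 4 must total 242; the given cells sum to 220, so (3,4) = 22.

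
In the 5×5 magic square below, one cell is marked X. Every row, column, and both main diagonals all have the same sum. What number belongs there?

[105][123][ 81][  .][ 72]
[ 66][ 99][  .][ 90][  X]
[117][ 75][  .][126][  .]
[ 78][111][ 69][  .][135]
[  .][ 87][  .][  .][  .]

108

Column 2 is complete and sums to 495; that is the magic constant.
Row 1 must total 495; the given cells sum to 381, so (1,4) = 114.
Using row 4: 78 + 111 + 69 + 135 + ? → (4,4) = 495 − 393 = 102.
The remaining cell in column 1 is (5,1) = 495 − 366 = 129.
Column 4 needs 495; the known cells sum to 432, so (5,4) = 63.
Anti-diagonal: 72 + 90 + 111 + 129 + ? = 495, so (3,3) = 93.
Row 3 must total 495; the given cells sum to 411, so (3,5) = 84.
From main diagonal, 495 − (105 + 99 + 93 + 102) gives (5,5) = 96.
The remaining cell in row 5 is (5,3) = 495 − 375 = 120.
The remaining cell in column 3 is (2,3) = 495 − 363 = 132.
Column 5 needs 495; the known cells sum to 387, so (2,5) = 108.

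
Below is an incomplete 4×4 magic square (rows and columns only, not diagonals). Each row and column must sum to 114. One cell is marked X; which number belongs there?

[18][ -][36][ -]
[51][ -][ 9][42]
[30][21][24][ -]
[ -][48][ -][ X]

Row 2 must total 114; the given cells sum to 102, so (2,2) = 12.
From row 3, 114 − (30 + 21 + 24) gives (3,4) = 39.
From column 1, 114 − (18 + 51 + 30) gives (4,1) = 15.
Column 2 needs 114; the known cells sum to 81, so (1,2) = 33.
The remaining cell in column 3 is (4,3) = 114 − 69 = 45.
Using row 1: 18 + 33 + 36 + ? → (1,4) = 114 − 87 = 27.
Using row 4: 15 + 48 + 45 + ? → (4,4) = 114 − 108 = 6.

6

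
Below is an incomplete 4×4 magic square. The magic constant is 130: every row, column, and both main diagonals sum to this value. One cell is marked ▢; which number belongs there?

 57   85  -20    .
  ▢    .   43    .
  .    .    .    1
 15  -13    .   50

Row 1: 57 + 85 + (-20) + ? = 130, so (1,4) = 8.
Row 4 needs 130; the known cells sum to 52, so (4,3) = 78.
The remaining cell in column 3 is (3,3) = 130 − 101 = 29.
The remaining cell in column 4 is (2,4) = 130 − 59 = 71.
Main diagonal: 57 + 29 + 50 + ? = 130, so (2,2) = -6.
From anti-diagonal, 130 − (8 + 43 + 15) gives (3,2) = 64.
Row 2: -6 + 43 + 71 + ? = 130, so (2,1) = 22.

22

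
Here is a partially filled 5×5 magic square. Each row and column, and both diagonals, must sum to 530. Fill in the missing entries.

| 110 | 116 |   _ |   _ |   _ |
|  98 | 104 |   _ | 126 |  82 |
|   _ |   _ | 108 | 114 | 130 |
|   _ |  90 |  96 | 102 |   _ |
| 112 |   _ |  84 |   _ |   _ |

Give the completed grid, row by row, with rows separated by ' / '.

110 116 122 88 94 / 98 104 120 126 82 / 86 92 108 114 130 / 124 90 96 102 118 / 112 128 84 100 106

From row 2, 530 − (98 + 104 + 126 + 82) gives (2,3) = 120.
The remaining cell in column 3 is (1,3) = 530 − 408 = 122.
The remaining cell in main diagonal is (5,5) = 530 − 424 = 106.
Anti-diagonal: 126 + 108 + 90 + 112 + ? = 530, so (1,5) = 94.
Row 1 must total 530; the given cells sum to 442, so (1,4) = 88.
Column 4: 88 + 126 + 114 + 102 + ? = 530, so (5,4) = 100.
From column 5, 530 − (94 + 82 + 130 + 106) gives (4,5) = 118.
The remaining cell in row 4 is (4,1) = 530 − 406 = 124.
Using row 5: 112 + 84 + 100 + 106 + ? → (5,2) = 530 − 402 = 128.
Column 1 must total 530; the given cells sum to 444, so (3,1) = 86.
Column 2: 116 + 104 + 90 + 128 + ? = 530, so (3,2) = 92.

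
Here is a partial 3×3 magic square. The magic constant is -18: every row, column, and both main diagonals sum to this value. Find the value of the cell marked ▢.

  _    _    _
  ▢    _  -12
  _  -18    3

From row 3, -18 − (-18 + 3) gives (3,1) = -3.
Column 3 must total -18; the given cells sum to -9, so (1,3) = -9.
Anti-diagonal must total -18; the given cells sum to -12, so (2,2) = -6.
From row 2, -18 − (-6 + (-12)) gives (2,1) = 0.

0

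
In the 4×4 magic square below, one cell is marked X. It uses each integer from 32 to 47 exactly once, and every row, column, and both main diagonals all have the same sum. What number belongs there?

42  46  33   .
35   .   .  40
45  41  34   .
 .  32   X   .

The entries are 32 through 47, which sum to 632, so each line sums to 632/4 = 158.
The remaining cell in row 1 is (1,4) = 158 − 121 = 37.
Row 3 needs 158; the known cells sum to 120, so (3,4) = 38.
Column 1: 42 + 35 + 45 + ? = 158, so (4,1) = 36.
Column 2 needs 158; the known cells sum to 119, so (2,2) = 39.
Using column 4: 37 + 40 + 38 + ? → (4,4) = 158 − 115 = 43.
From anti-diagonal, 158 − (37 + 41 + 36) gives (2,3) = 44.
Row 4 must total 158; the given cells sum to 111, so (4,3) = 47.

47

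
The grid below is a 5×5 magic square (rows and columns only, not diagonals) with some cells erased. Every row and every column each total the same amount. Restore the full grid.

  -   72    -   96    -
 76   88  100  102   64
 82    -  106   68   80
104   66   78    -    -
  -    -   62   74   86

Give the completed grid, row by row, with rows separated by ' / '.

70 72 84 96 108 / 76 88 100 102 64 / 82 94 106 68 80 / 104 66 78 90 92 / 98 110 62 74 86

Row 2 is already complete: 76 + 88 + 100 + 102 + 64 = 430, so that is the magic constant.
From row 3, 430 − (82 + 106 + 68 + 80) gives (3,2) = 94.
Column 2 needs 430; the known cells sum to 320, so (5,2) = 110.
Column 3: 100 + 106 + 78 + 62 + ? = 430, so (1,3) = 84.
Using column 4: 96 + 102 + 68 + 74 + ? → (4,4) = 430 − 340 = 90.
Row 4: 104 + 66 + 78 + 90 + ? = 430, so (4,5) = 92.
Using row 5: 110 + 62 + 74 + 86 + ? → (5,1) = 430 − 332 = 98.
The remaining cell in column 1 is (1,1) = 430 − 360 = 70.
Column 5: 64 + 80 + 92 + 86 + ? = 430, so (1,5) = 108.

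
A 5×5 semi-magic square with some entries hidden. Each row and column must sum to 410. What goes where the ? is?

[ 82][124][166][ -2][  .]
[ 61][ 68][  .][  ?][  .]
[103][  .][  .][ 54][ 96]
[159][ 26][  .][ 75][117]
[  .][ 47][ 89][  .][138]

152

The remaining cell in row 1 is (1,5) = 410 − 370 = 40.
Row 4 must total 410; the given cells sum to 377, so (4,3) = 33.
From column 1, 410 − (82 + 61 + 103 + 159) gives (5,1) = 5.
Column 2 needs 410; the known cells sum to 265, so (3,2) = 145.
The remaining cell in column 5 is (2,5) = 410 − 391 = 19.
Row 3: 103 + 145 + 54 + 96 + ? = 410, so (3,3) = 12.
The remaining cell in row 5 is (5,4) = 410 − 279 = 131.
Column 3: 166 + 12 + 33 + 89 + ? = 410, so (2,3) = 110.
Using column 4: -2 + 54 + 75 + 131 + ? → (2,4) = 410 − 258 = 152.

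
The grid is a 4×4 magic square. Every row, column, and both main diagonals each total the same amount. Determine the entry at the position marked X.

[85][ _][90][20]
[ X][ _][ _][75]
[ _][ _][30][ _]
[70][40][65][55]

50

Row 4 is complete and sums to 230; that is the magic constant.
Row 1 needs 230; the known cells sum to 195, so (1,2) = 35.
Using column 3: 90 + 30 + 65 + ? → (2,3) = 230 − 185 = 45.
Column 4 must total 230; the given cells sum to 150, so (3,4) = 80.
Main diagonal needs 230; the known cells sum to 170, so (2,2) = 60.
Anti-diagonal needs 230; the known cells sum to 135, so (3,2) = 95.
Row 2 needs 230; the known cells sum to 180, so (2,1) = 50.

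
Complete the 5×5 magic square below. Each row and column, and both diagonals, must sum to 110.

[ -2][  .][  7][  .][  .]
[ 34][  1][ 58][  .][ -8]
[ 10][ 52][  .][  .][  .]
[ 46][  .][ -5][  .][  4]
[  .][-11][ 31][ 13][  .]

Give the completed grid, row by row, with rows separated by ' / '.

The remaining cell in row 2 is (2,4) = 110 − 85 = 25.
The remaining cell in column 1 is (5,1) = 110 − 88 = 22.
From column 3, 110 − (7 + 58 + (-5) + 31) gives (3,3) = 19.
Row 5: 22 + (-11) + 31 + 13 + ? = 110, so (5,5) = 55.
Main diagonal must total 110; the given cells sum to 73, so (4,4) = 37.
The remaining cell in row 4 is (4,2) = 110 − 82 = 28.
From column 2, 110 − (1 + 52 + 28 + (-11)) gives (1,2) = 40.
The remaining cell in anti-diagonal is (1,5) = 110 − 94 = 16.
Row 1 must total 110; the given cells sum to 61, so (1,4) = 49.
Column 4 must total 110; the given cells sum to 124, so (3,4) = -14.
From column 5, 110 − (16 + (-8) + 4 + 55) gives (3,5) = 43.

-2 40 7 49 16 / 34 1 58 25 -8 / 10 52 19 -14 43 / 46 28 -5 37 4 / 22 -11 31 13 55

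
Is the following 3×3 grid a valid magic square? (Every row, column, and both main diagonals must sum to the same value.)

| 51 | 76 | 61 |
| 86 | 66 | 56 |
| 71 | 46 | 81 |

No — row 1 sums to 188 but main diagonal sums to 198.

Row 1: 51 + 76 + 61 = 188.
Row 2: 86 + 66 + 56 = 208.
Row 3: 71 + 46 + 81 = 198.
Column 1: 51 + 86 + 71 = 208.
Column 2: 76 + 66 + 46 = 188.
Column 3: 61 + 56 + 81 = 198.
Main diagonal: 51 + 66 + 81 = 198.
Anti-diagonal: 61 + 66 + 71 = 198.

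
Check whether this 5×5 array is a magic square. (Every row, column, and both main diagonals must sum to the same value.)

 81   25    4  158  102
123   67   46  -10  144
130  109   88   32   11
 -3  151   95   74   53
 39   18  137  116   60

Yes

Row 1: 81 + 25 + 4 + 158 + 102 = 370.
Row 2: 123 + 67 + 46 + (-10) + 144 = 370.
Row 3: 130 + 109 + 88 + 32 + 11 = 370.
Row 4: -3 + 151 + 95 + 74 + 53 = 370.
Row 5: 39 + 18 + 137 + 116 + 60 = 370.
Column 1: 81 + 123 + 130 + (-3) + 39 = 370.
Column 2: 25 + 67 + 109 + 151 + 18 = 370.
Column 3: 4 + 46 + 88 + 95 + 137 = 370.
Column 4: 158 + (-10) + 32 + 74 + 116 = 370.
Column 5: 102 + 144 + 11 + 53 + 60 = 370.
Main diagonal: 81 + 67 + 88 + 74 + 60 = 370.
Anti-diagonal: 102 + (-10) + 88 + 151 + 39 = 370.
All lines sum to 370.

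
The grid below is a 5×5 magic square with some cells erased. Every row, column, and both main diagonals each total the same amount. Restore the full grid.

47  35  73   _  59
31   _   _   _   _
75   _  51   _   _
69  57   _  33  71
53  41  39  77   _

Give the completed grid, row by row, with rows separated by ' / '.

47 35 73 61 59 / 31 79 67 55 43 / 75 63 51 49 37 / 69 57 45 33 71 / 53 41 39 77 65

Column 1 is already complete: 47 + 31 + 75 + 69 + 53 = 275, so that is the magic constant.
Row 1 needs 275; the known cells sum to 214, so (1,4) = 61.
From row 4, 275 − (69 + 57 + 33 + 71) gives (4,3) = 45.
The remaining cell in row 5 is (5,5) = 275 − 210 = 65.
Column 3 must total 275; the given cells sum to 208, so (2,3) = 67.
The remaining cell in main diagonal is (2,2) = 275 − 196 = 79.
Anti-diagonal needs 275; the known cells sum to 220, so (2,4) = 55.
Row 2 must total 275; the given cells sum to 232, so (2,5) = 43.
Using column 2: 35 + 79 + 57 + 41 + ? → (3,2) = 275 − 212 = 63.
The remaining cell in column 4 is (3,4) = 275 − 226 = 49.
Column 5 needs 275; the known cells sum to 238, so (3,5) = 37.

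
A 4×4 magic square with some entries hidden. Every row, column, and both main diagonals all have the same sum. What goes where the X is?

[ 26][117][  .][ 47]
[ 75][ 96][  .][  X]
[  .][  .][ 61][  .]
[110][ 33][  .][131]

Main diagonal is complete and sums to 314; that is the magic constant.
From row 1, 314 − (26 + 117 + 47) gives (1,3) = 124.
Row 4 must total 314; the given cells sum to 274, so (4,3) = 40.
From column 1, 314 − (26 + 75 + 110) gives (3,1) = 103.
The remaining cell in column 2 is (3,2) = 314 − 246 = 68.
Column 3 needs 314; the known cells sum to 225, so (2,3) = 89.
Row 2 needs 314; the known cells sum to 260, so (2,4) = 54.

54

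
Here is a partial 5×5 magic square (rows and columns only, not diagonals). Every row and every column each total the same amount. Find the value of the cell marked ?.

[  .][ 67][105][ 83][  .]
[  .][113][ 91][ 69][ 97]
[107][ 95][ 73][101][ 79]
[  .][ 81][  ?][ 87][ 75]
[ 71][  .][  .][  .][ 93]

Row 3 is complete and sums to 455; that is the magic constant.
From row 2, 455 − (113 + 91 + 69 + 97) gives (2,1) = 85.
From column 2, 455 − (67 + 113 + 95 + 81) gives (5,2) = 99.
From column 4, 455 − (83 + 69 + 101 + 87) gives (5,4) = 115.
The remaining cell in column 5 is (1,5) = 455 − 344 = 111.
Row 1: 67 + 105 + 83 + 111 + ? = 455, so (1,1) = 89.
Row 5 needs 455; the known cells sum to 378, so (5,3) = 77.
From column 1, 455 − (89 + 85 + 107 + 71) gives (4,1) = 103.
Column 3: 105 + 91 + 73 + 77 + ? = 455, so (4,3) = 109.

109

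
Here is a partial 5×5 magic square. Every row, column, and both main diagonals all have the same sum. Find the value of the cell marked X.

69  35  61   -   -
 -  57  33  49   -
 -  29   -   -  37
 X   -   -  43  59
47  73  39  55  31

Row 5 is complete and sums to 245; that is the magic constant.
From column 2, 245 − (35 + 57 + 29 + 73) gives (4,2) = 51.
From main diagonal, 245 − (69 + 57 + 43 + 31) gives (3,3) = 45.
Using anti-diagonal: 49 + 45 + 51 + 47 + ? → (1,5) = 245 − 192 = 53.
Using row 1: 69 + 35 + 61 + 53 + ? → (1,4) = 245 − 218 = 27.
Column 3: 61 + 33 + 45 + 39 + ? = 245, so (4,3) = 67.
The remaining cell in column 4 is (3,4) = 245 − 174 = 71.
Column 5 needs 245; the known cells sum to 180, so (2,5) = 65.
Using row 2: 57 + 33 + 49 + 65 + ? → (2,1) = 245 − 204 = 41.
Row 3: 29 + 45 + 71 + 37 + ? = 245, so (3,1) = 63.
From row 4, 245 − (51 + 67 + 43 + 59) gives (4,1) = 25.

25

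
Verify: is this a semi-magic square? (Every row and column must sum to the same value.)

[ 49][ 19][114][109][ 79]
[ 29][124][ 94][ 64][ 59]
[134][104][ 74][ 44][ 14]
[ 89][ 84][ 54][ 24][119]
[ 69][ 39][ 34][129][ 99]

Row 1: 49 + 19 + 114 + 109 + 79 = 370.
Row 2: 29 + 124 + 94 + 64 + 59 = 370.
Row 3: 134 + 104 + 74 + 44 + 14 = 370.
Row 4: 89 + 84 + 54 + 24 + 119 = 370.
Row 5: 69 + 39 + 34 + 129 + 99 = 370.
Column 1: 49 + 29 + 134 + 89 + 69 = 370.
Column 2: 19 + 124 + 104 + 84 + 39 = 370.
Column 3: 114 + 94 + 74 + 54 + 34 = 370.
Column 4: 109 + 64 + 44 + 24 + 129 = 370.
Column 5: 79 + 59 + 14 + 119 + 99 = 370.
All lines sum to 370.

Yes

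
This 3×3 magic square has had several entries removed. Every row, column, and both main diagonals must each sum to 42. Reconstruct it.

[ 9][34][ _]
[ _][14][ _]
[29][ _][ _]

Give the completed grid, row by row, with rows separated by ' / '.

Row 1 must total 42; the given cells sum to 43, so (1,3) = -1.
The remaining cell in column 1 is (2,1) = 42 − 38 = 4.
Column 2 needs 42; the known cells sum to 48, so (3,2) = -6.
The remaining cell in main diagonal is (3,3) = 42 − 23 = 19.
From row 2, 42 − (4 + 14) gives (2,3) = 24.

9 34 -1 / 4 14 24 / 29 -6 19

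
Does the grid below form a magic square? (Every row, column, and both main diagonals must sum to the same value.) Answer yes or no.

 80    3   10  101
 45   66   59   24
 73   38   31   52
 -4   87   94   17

Yes

Row 1: 80 + 3 + 10 + 101 = 194.
Row 2: 45 + 66 + 59 + 24 = 194.
Row 3: 73 + 38 + 31 + 52 = 194.
Row 4: -4 + 87 + 94 + 17 = 194.
Column 1: 80 + 45 + 73 + (-4) = 194.
Column 2: 3 + 66 + 38 + 87 = 194.
Column 3: 10 + 59 + 31 + 94 = 194.
Column 4: 101 + 24 + 52 + 17 = 194.
Main diagonal: 80 + 66 + 31 + 17 = 194.
Anti-diagonal: 101 + 59 + 38 + (-4) = 194.
All lines sum to 194.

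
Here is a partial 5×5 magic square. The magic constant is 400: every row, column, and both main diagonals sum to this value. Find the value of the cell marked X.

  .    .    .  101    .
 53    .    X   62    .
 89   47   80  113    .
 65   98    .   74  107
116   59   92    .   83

Using row 3: 89 + 47 + 80 + 113 + ? → (3,5) = 400 − 329 = 71.
From row 4, 400 − (65 + 98 + 74 + 107) gives (4,3) = 56.
Row 5: 116 + 59 + 92 + 83 + ? = 400, so (5,4) = 50.
From column 1, 400 − (53 + 89 + 65 + 116) gives (1,1) = 77.
Main diagonal needs 400; the known cells sum to 314, so (2,2) = 86.
From anti-diagonal, 400 − (62 + 80 + 98 + 116) gives (1,5) = 44.
Using column 2: 86 + 47 + 98 + 59 + ? → (1,2) = 400 − 290 = 110.
Column 5: 44 + 71 + 107 + 83 + ? = 400, so (2,5) = 95.
From row 1, 400 − (77 + 110 + 101 + 44) gives (1,3) = 68.
Using row 2: 53 + 86 + 62 + 95 + ? → (2,3) = 400 − 296 = 104.

104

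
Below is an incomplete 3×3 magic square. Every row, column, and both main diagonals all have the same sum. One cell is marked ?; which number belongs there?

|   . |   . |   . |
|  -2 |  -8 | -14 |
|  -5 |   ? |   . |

-20

Row 2 is complete and sums to -24; that is the magic constant.
Column 1: -2 + (-5) + ? = -24, so (1,1) = -17.
From main diagonal, -24 − (-17 + (-8)) gives (3,3) = 1.
Using anti-diagonal: -8 + (-5) + ? → (1,3) = -24 − (-13) = -11.
From row 1, -24 − (-17 + (-11)) gives (1,2) = 4.
The remaining cell in row 3 is (3,2) = -24 − (-4) = -20.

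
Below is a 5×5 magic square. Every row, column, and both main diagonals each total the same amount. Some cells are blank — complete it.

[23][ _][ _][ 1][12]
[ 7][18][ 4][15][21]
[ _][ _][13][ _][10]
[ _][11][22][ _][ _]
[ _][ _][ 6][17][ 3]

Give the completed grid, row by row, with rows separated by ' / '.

23 9 20 1 12 / 7 18 4 15 21 / 16 2 13 24 10 / 5 11 22 8 19 / 14 25 6 17 3

Row 2 is already complete: 7 + 18 + 4 + 15 + 21 = 65, so that is the magic constant.
Column 3 needs 65; the known cells sum to 45, so (1,3) = 20.
Column 5 must total 65; the given cells sum to 46, so (4,5) = 19.
Using main diagonal: 23 + 18 + 13 + 3 + ? → (4,4) = 65 − 57 = 8.
Anti-diagonal needs 65; the known cells sum to 51, so (5,1) = 14.
Row 1 needs 65; the known cells sum to 56, so (1,2) = 9.
The remaining cell in row 4 is (4,1) = 65 − 60 = 5.
Row 5: 14 + 6 + 17 + 3 + ? = 65, so (5,2) = 25.
Using column 1: 23 + 7 + 5 + 14 + ? → (3,1) = 65 − 49 = 16.
Column 2: 9 + 18 + 11 + 25 + ? = 65, so (3,2) = 2.
Column 4 must total 65; the given cells sum to 41, so (3,4) = 24.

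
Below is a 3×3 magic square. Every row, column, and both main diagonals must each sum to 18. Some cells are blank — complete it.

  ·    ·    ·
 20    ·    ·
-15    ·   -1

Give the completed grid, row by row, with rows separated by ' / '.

13 -22 27 / 20 6 -8 / -15 34 -1

From row 3, 18 − (-15 + (-1)) gives (3,2) = 34.
Column 1 needs 18; the known cells sum to 5, so (1,1) = 13.
Using main diagonal: 13 + (-1) + ? → (2,2) = 18 − 12 = 6.
Anti-diagonal needs 18; the known cells sum to -9, so (1,3) = 27.
Using row 1: 13 + 27 + ? → (1,2) = 18 − 40 = -22.
Row 2: 20 + 6 + ? = 18, so (2,3) = -8.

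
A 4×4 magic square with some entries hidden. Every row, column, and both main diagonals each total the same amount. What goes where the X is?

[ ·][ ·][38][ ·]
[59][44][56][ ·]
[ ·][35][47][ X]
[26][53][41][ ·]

32

Column 3 is complete and sums to 182; that is the magic constant.
Row 2: 59 + 44 + 56 + ? = 182, so (2,4) = 23.
From row 4, 182 − (26 + 53 + 41) gives (4,4) = 62.
Column 2 needs 182; the known cells sum to 132, so (1,2) = 50.
Main diagonal: 44 + 47 + 62 + ? = 182, so (1,1) = 29.
Using anti-diagonal: 56 + 35 + 26 + ? → (1,4) = 182 − 117 = 65.
Using column 1: 29 + 59 + 26 + ? → (3,1) = 182 − 114 = 68.
Column 4 needs 182; the known cells sum to 150, so (3,4) = 32.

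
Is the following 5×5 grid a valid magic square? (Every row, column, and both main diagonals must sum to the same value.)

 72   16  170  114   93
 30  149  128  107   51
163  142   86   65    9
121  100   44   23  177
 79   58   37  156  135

Yes

Row 1: 72 + 16 + 170 + 114 + 93 = 465.
Row 2: 30 + 149 + 128 + 107 + 51 = 465.
Row 3: 163 + 142 + 86 + 65 + 9 = 465.
Row 4: 121 + 100 + 44 + 23 + 177 = 465.
Row 5: 79 + 58 + 37 + 156 + 135 = 465.
Column 1: 72 + 30 + 163 + 121 + 79 = 465.
Column 2: 16 + 149 + 142 + 100 + 58 = 465.
Column 3: 170 + 128 + 86 + 44 + 37 = 465.
Column 4: 114 + 107 + 65 + 23 + 156 = 465.
Column 5: 93 + 51 + 9 + 177 + 135 = 465.
Main diagonal: 72 + 149 + 86 + 23 + 135 = 465.
Anti-diagonal: 93 + 107 + 86 + 100 + 79 = 465.
All lines sum to 465.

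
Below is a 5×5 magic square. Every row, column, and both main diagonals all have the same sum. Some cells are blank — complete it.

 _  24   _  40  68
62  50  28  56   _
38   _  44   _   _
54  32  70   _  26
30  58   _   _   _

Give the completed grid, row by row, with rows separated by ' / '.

Anti-diagonal is already complete: 68 + 56 + 44 + 32 + 30 = 230, so that is the magic constant.
Using row 2: 62 + 50 + 28 + 56 + ? → (2,5) = 230 − 196 = 34.
From row 4, 230 − (54 + 32 + 70 + 26) gives (4,4) = 48.
Column 1 must total 230; the given cells sum to 184, so (1,1) = 46.
Using column 2: 24 + 50 + 32 + 58 + ? → (3,2) = 230 − 164 = 66.
The remaining cell in main diagonal is (5,5) = 230 − 188 = 42.
Row 1: 46 + 24 + 40 + 68 + ? = 230, so (1,3) = 52.
Column 3: 52 + 28 + 44 + 70 + ? = 230, so (5,3) = 36.
Column 5 must total 230; the given cells sum to 170, so (3,5) = 60.
Row 3 needs 230; the known cells sum to 208, so (3,4) = 22.
Row 5: 30 + 58 + 36 + 42 + ? = 230, so (5,4) = 64.

46 24 52 40 68 / 62 50 28 56 34 / 38 66 44 22 60 / 54 32 70 48 26 / 30 58 36 64 42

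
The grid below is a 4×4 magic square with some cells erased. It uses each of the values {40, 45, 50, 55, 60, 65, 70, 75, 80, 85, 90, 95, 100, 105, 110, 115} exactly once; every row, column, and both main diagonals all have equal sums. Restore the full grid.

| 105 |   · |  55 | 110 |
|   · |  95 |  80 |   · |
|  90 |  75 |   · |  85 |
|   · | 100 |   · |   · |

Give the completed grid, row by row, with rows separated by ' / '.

105 40 55 110 / 70 95 80 65 / 90 75 60 85 / 45 100 115 50

The 16 entries sum to 1240, so each line sums to 1240/4 = 310.
Row 1: 105 + 55 + 110 + ? = 310, so (1,2) = 40.
Using row 3: 90 + 75 + 85 + ? → (3,3) = 310 − 250 = 60.
Column 3 needs 310; the known cells sum to 195, so (4,3) = 115.
From main diagonal, 310 − (105 + 95 + 60) gives (4,4) = 50.
Using anti-diagonal: 110 + 80 + 75 + ? → (4,1) = 310 − 265 = 45.
From column 1, 310 − (105 + 90 + 45) gives (2,1) = 70.
Column 4: 110 + 85 + 50 + ? = 310, so (2,4) = 65.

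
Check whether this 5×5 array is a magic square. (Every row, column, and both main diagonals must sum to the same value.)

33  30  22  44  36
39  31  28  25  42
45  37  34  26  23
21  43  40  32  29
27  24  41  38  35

Yes

Row 1: 33 + 30 + 22 + 44 + 36 = 165.
Row 2: 39 + 31 + 28 + 25 + 42 = 165.
Row 3: 45 + 37 + 34 + 26 + 23 = 165.
Row 4: 21 + 43 + 40 + 32 + 29 = 165.
Row 5: 27 + 24 + 41 + 38 + 35 = 165.
Column 1: 33 + 39 + 45 + 21 + 27 = 165.
Column 2: 30 + 31 + 37 + 43 + 24 = 165.
Column 3: 22 + 28 + 34 + 40 + 41 = 165.
Column 4: 44 + 25 + 26 + 32 + 38 = 165.
Column 5: 36 + 42 + 23 + 29 + 35 = 165.
Main diagonal: 33 + 31 + 34 + 32 + 35 = 165.
Anti-diagonal: 36 + 25 + 34 + 43 + 27 = 165.
All lines sum to 165.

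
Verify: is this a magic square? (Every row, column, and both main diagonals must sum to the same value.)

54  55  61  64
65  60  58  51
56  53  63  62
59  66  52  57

Row 1: 54 + 55 + 61 + 64 = 234.
Row 2: 65 + 60 + 58 + 51 = 234.
Row 3: 56 + 53 + 63 + 62 = 234.
Row 4: 59 + 66 + 52 + 57 = 234.
Column 1: 54 + 65 + 56 + 59 = 234.
Column 2: 55 + 60 + 53 + 66 = 234.
Column 3: 61 + 58 + 63 + 52 = 234.
Column 4: 64 + 51 + 62 + 57 = 234.
Main diagonal: 54 + 60 + 63 + 57 = 234.
Anti-diagonal: 64 + 58 + 53 + 59 = 234.
All lines sum to 234.

Yes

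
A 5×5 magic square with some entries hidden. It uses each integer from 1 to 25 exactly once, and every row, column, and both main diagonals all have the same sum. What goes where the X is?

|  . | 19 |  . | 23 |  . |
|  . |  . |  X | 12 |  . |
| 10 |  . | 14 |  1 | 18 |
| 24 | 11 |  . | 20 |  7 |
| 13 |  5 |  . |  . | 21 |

25

The entries are 1 through 25, which sum to 325, so each line sums to 325/5 = 65.
Using row 3: 10 + 14 + 1 + 18 + ? → (3,2) = 65 − 43 = 22.
From row 4, 65 − (24 + 11 + 20 + 7) gives (4,3) = 3.
The remaining cell in column 2 is (2,2) = 65 − 57 = 8.
Using column 4: 23 + 12 + 1 + 20 + ? → (5,4) = 65 − 56 = 9.
Main diagonal: 8 + 14 + 20 + 21 + ? = 65, so (1,1) = 2.
From anti-diagonal, 65 − (12 + 14 + 11 + 13) gives (1,5) = 15.
Row 1: 2 + 19 + 23 + 15 + ? = 65, so (1,3) = 6.
Row 5: 13 + 5 + 9 + 21 + ? = 65, so (5,3) = 17.
Using column 1: 2 + 10 + 24 + 13 + ? → (2,1) = 65 − 49 = 16.
The remaining cell in column 3 is (2,3) = 65 − 40 = 25.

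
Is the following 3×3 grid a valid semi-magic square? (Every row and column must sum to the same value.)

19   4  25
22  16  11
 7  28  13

Row 1: 19 + 4 + 25 = 48.
Row 2: 22 + 16 + 11 = 49.
Row 3: 7 + 28 + 13 = 48.
Column 1: 19 + 22 + 7 = 48.
Column 2: 4 + 16 + 28 = 48.
Column 3: 25 + 11 + 13 = 49.

No — column 3 sums to 49 but row 3 sums to 48.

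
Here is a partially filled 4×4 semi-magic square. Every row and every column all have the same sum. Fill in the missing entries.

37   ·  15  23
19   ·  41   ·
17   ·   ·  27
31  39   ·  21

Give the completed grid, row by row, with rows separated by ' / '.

37 29 15 23 / 19 11 41 33 / 17 25 35 27 / 31 39 13 21

Column 1 is already complete: 37 + 19 + 17 + 31 = 104, so that is the magic constant.
The remaining cell in row 1 is (1,2) = 104 − 75 = 29.
Using row 4: 31 + 39 + 21 + ? → (4,3) = 104 − 91 = 13.
The remaining cell in column 3 is (3,3) = 104 − 69 = 35.
From column 4, 104 − (23 + 27 + 21) gives (2,4) = 33.
Row 2 must total 104; the given cells sum to 93, so (2,2) = 11.
The remaining cell in row 3 is (3,2) = 104 − 79 = 25.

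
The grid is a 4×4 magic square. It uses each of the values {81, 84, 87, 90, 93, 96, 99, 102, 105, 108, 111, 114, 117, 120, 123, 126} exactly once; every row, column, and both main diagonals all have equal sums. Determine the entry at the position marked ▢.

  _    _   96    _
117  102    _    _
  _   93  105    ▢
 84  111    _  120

The 16 entries sum to 1656, so each line sums to 1656/4 = 414.
From row 4, 414 − (84 + 111 + 120) gives (4,3) = 99.
The remaining cell in column 2 is (1,2) = 414 − 306 = 108.
Column 3 must total 414; the given cells sum to 300, so (2,3) = 114.
From main diagonal, 414 − (102 + 105 + 120) gives (1,1) = 87.
The remaining cell in anti-diagonal is (1,4) = 414 − 291 = 123.
Row 2 must total 414; the given cells sum to 333, so (2,4) = 81.
Using column 1: 87 + 117 + 84 + ? → (3,1) = 414 − 288 = 126.
The remaining cell in column 4 is (3,4) = 414 − 324 = 90.

90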